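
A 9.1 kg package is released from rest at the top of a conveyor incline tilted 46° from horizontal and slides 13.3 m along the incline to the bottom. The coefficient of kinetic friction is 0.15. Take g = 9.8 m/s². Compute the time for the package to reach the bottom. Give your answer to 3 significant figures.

2.10 s

The weight component along the incline is mg sin 46° = 64.151 N and the normal force is N = mg cos 46° = 61.950 N.
Friction up the slope is f = μN = 0.15 × 61.950 = 9.293 N, so the net downslope force is 64.151 − 9.293 = 54.858 N and a = 54.858 / 9.1 = 6.0284 m/s².
Starting from rest, L = ½at², so t = √(2L/a) = √(2 × 13.3 / 6.0284) = 2.1006 s.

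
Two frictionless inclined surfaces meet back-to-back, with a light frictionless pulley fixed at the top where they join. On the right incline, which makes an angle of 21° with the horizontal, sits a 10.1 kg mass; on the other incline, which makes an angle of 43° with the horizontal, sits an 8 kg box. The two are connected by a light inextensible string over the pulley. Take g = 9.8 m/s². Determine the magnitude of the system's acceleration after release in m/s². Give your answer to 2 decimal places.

0.99 m/s²

Resolve each weight along its own incline: the 10.1 kg mass has component 10.1 × 9.8 × sin 21° = 35.471 N down its slope, and the 8 kg mass has 8 × 9.8 × sin 43° = 53.469 N down its slope.
The 8 kg side's 53.469 N exceeds the other side's 35.471 N, so that mass slides down and the 10.1 kg mass slides up. Taking that direction as positive, Newton's second law for the whole system gives 53.469 − 35.471 = (10.1 + 8) a, so a = 17.998 / 18.1 = 0.9944 m/s².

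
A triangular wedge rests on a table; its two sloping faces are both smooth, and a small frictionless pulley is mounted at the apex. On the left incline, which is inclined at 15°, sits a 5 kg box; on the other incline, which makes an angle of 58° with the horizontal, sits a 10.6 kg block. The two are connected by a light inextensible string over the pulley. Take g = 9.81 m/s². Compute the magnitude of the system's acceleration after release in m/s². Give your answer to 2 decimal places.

4.84 m/s²

Resolve each weight along its own incline: the 5 kg mass has component 5 × 9.81 × sin 15° = 12.695 N down its slope, and the 10.6 kg mass has 10.6 × 9.81 × sin 58° = 88.185 N down its slope.
The 10.6 kg side's 88.185 N exceeds the other side's 12.695 N, so that mass slides down and the 5 kg mass slides up. Taking that direction as positive, Newton's second law for the whole system gives 88.185 − 12.695 = (5 + 10.6) a, so a = 75.490 / 15.6 = 4.8391 m/s².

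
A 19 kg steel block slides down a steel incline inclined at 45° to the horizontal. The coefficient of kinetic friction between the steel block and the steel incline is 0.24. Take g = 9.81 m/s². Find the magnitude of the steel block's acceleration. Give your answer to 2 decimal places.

Resolving the weight along the incline: the component pulling the steel block down the slope is mg sin 45° = 19 × 9.81 × 0.7071 = 131.796 N, and the normal force is N = mg cos 45° = 19 × 9.81 × 0.7071 = 131.796 N.
Kinetic friction acts up the slope with magnitude f = μN = 0.24 × 131.796 = 31.631 N.
Net force along the incline is 131.796 − 31.631 = 100.165 N, so a = 100.165 / 19 = 5.2718 m/s².

5.27 m/s²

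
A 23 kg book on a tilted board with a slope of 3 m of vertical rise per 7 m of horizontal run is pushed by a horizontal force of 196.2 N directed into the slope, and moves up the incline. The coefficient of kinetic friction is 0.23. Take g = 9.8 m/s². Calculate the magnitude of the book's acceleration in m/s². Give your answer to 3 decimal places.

The horizontal push has components F cos 23.20° = 196.2 × 0.9191 = 180.327 N up the incline and F sin 23.20° = 196.2 × 0.3939 = 77.283 N pressing into the surface.
The normal force is therefore N = mg cos 23.20° + F sin 23.20° = 207.165 + 77.283 = 284.448 N, and kinetic friction down the slope is μN = 0.23 × 284.448 = 65.423 N.
Along the incline: F cos 23.20° − mg sin 23.20° − μN = ma, so 180.327 − 88.785 − 65.423 = 23 a, giving a = 1.1356 m/s².

1.136 m/s²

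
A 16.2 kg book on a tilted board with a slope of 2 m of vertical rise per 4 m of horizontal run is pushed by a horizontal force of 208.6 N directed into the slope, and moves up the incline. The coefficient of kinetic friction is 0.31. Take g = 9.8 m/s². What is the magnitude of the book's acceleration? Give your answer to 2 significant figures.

The horizontal push has components F cos 26.57° = 208.6 × 0.8944 = 186.572 N up the incline and F sin 26.57° = 208.6 × 0.4472 = 93.286 N pressing into the surface.
The normal force is therefore N = mg cos 26.57° + F sin 26.57° = 141.995 + 93.286 = 235.281 N, and kinetic friction down the slope is μN = 0.31 × 235.281 = 72.937 N.
Along the incline: F cos 26.57° − mg sin 26.57° − μN = ma, so 186.572 − 70.997 − 72.937 = 16.2 a, giving a = 2.6320 m/s².

2.6 m/s²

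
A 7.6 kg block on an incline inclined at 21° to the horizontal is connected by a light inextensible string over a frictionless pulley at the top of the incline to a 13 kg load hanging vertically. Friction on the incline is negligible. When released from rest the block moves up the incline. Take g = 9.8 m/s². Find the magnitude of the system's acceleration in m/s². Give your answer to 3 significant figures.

4.89 m/s²

For the block on the incline: the weight component along the slope is m₁g sin 21° = 7.6 × 9.8 × 0.3584 = 26.694 N and the normal force is N = m₁g cos 21° = 69.533 N.
Newton's second law for the block (up-slope positive): T − 26.694 = 7.6 a. For the hanging load (downward positive): 13 × 9.8 − T = 13 a.
Adding the two equations eliminates T: 100.706 = 20.6 a, so a = 4.8886 m/s².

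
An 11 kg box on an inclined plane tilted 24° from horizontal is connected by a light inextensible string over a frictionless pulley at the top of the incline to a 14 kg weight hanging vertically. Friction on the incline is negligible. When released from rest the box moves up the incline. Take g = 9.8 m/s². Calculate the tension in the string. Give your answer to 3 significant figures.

For the box on the incline: the weight component along the slope is m₁g sin 24° = 11 × 9.8 × 0.4067 = 43.842 N and the normal force is N = m₁g cos 24° = 98.480 N.
Newton's second law for the box (up-slope positive): T − 43.842 = 11 a. For the hanging weight (downward positive): 14 × 9.8 − T = 14 a.
Adding the two equations eliminates T: 93.358 = 25 a, so a = 3.7343 m/s².
Then from the hanging weight's equation, T = 14 × (9.8 − 3.7343) = 84.920 N.

84.9 N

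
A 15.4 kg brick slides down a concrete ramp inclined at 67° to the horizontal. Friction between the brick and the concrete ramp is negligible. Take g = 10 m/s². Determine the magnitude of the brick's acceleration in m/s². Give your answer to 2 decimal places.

Resolving the weight along the incline: the component pulling the brick down the slope is mg sin 67° = 15.4 × 10 × 0.9205 = 141.757 N, and the normal force is N = mg cos 67° = 15.4 × 10 × 0.3907 = 60.168 N.
With no friction the net force along the incline is 141.757 N, so a = g sin 67° = 141.757 / 15.4 = 9.2050 m/s².

9.21 m/s²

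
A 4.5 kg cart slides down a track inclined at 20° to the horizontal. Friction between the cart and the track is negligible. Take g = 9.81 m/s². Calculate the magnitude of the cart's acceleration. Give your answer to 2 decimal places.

3.36 m/s²

Resolving the weight along the incline: the component pulling the cart down the slope is mg sin 20° = 4.5 × 9.81 × 0.3420 = 15.098 N, and the normal force is N = mg cos 20° = 4.5 × 9.81 × 0.9397 = 41.483 N.
With no friction the net force along the incline is 15.098 N, so a = g sin 20° = 15.098 / 4.5 = 3.3551 m/s².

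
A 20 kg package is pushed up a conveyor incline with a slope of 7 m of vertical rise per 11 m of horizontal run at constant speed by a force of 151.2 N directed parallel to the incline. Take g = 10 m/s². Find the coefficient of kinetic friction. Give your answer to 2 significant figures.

At constant speed ΣF = 0 along the incline. The applied 151.2 N acts up the slope; the weight component mg sin 32.47° = 107.375 N and kinetic friction μN both act down the slope.
So 151.2 = 107.375 + μ × 168.732, giving μ = (151.2 − 107.375) / 168.732 = 0.2597.

0.26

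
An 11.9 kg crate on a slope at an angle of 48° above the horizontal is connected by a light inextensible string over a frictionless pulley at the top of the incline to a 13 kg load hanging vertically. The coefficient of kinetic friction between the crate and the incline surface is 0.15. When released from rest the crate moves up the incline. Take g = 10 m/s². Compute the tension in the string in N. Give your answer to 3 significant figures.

For the crate on the incline: the weight component along the slope is m₁g sin 48° = 11.9 × 10 × 0.7431 = 88.429 N and the normal force is N = m₁g cos 48° = 79.627 N.
Kinetic friction opposes the crate's motion up the incline: f = μN = 0.15 × 79.627 = 11.944 N acting down the slope.
Newton's second law for the crate (up-slope positive): T − 88.429 − 11.944 = 11.9 a. For the hanging load (downward positive): 13 × 10 − T = 13 a.
Adding the two equations eliminates T: 29.627 = 24.9 a, so a = 1.1898 m/s².
Then from the hanging load's equation, T = 13 × (10 − 1.1898) = 114.533 N.

115 N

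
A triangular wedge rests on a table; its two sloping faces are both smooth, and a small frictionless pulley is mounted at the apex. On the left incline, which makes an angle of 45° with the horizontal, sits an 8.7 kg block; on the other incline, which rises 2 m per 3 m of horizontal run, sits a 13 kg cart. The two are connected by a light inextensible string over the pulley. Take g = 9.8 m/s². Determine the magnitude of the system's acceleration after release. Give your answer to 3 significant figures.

Resolve each weight along its own incline: the 8.7 kg mass has component 8.7 × 9.8 × sin 45° = 60.288 N down its slope, and the 13 kg mass has 13 × 9.8 × sin 33.69° = 70.669 N down its slope.
The 13 kg side's 70.669 N exceeds the other side's 60.288 N, so that mass slides down and the 8.7 kg mass slides up. Taking that direction as positive, Newton's second law for the whole system gives 70.669 − 60.288 = (8.7 + 13) a, so a = 10.381 / 21.7 = 0.4784 m/s².

0.478 m/s²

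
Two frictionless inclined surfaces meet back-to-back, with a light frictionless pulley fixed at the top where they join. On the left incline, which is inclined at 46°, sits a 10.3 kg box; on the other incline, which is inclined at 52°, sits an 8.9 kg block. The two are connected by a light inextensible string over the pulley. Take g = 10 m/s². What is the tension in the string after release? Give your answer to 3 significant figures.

Resolve each weight along its own incline: the 10.3 kg mass has component 10.3 × 10 × sin 46° = 74.092 N down its slope, and the 8.9 kg mass has 8.9 × 10 × sin 52° = 70.133 N down its slope.
The 10.3 kg side's 74.092 N exceeds the other side's 70.133 N, so that mass slides down and the 8.9 kg mass slides up. Taking that direction as positive, Newton's second law for the whole system gives 74.092 − 70.133 = (10.3 + 8.9) a, so a = 3.959 / 19.2 = 0.2062 m/s².
For the 8.9 kg mass (up-slope positive): T − 70.133 = 8.9 × 0.2062, so T = 71.968 N.

72.0 N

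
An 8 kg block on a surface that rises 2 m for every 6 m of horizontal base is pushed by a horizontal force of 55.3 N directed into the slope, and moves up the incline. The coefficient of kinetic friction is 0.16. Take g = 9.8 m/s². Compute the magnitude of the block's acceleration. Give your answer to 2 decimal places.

The horizontal push has components F cos 18.43° = 55.3 × 0.9487 = 52.463 N up the incline and F sin 18.43° = 55.3 × 0.3162 = 17.486 N pressing into the surface.
The normal force is therefore N = mg cos 18.43° + F sin 18.43° = 74.378 + 17.486 = 91.864 N, and kinetic friction down the slope is μN = 0.16 × 91.864 = 14.698 N.
Along the incline: F cos 18.43° − mg sin 18.43° − μN = ma, so 52.463 − 24.790 − 14.698 = 8 a, giving a = 1.6219 m/s².

1.62 m/s²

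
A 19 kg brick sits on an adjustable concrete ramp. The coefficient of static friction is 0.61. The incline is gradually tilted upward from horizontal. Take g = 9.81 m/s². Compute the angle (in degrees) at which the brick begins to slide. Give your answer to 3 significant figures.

At the threshold of sliding, static friction is at its maximum μ_s N and exactly balances the weight component along the incline: mg sin θ = μ_s mg cos θ.
Hence tan θ = μ_s = 0.61, so θ = arctan(0.61) = 31.3832°.

31.4°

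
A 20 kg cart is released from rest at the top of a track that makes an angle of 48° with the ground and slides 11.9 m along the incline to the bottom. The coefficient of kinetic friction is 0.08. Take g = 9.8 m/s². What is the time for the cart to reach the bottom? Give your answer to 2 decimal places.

The weight component along the incline is mg sin 48° = 145.656 N and the normal force is N = mg cos 48° = 131.150 N.
Friction up the slope is f = μN = 0.08 × 131.150 = 10.492 N, so the net downslope force is 145.656 − 10.492 = 135.164 N and a = 135.164 / 20 = 6.7582 m/s².
Starting from rest, L = ½at², so t = √(2L/a) = √(2 × 11.9 / 6.7582) = 1.8766 s.

1.88 s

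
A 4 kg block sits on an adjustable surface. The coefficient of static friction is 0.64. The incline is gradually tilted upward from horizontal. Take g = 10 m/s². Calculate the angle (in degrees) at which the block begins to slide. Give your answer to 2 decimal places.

32.62°

At the threshold of sliding, static friction is at its maximum μ_s N and exactly balances the weight component along the incline: mg sin θ = μ_s mg cos θ.
Hence tan θ = μ_s = 0.64, so θ = arctan(0.64) = 32.6192°.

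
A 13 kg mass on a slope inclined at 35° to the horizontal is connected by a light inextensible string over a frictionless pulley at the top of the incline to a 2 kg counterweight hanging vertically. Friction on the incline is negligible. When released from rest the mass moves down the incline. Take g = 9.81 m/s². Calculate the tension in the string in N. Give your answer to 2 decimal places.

For the mass on the incline: the weight component along the slope is m₁g sin 35° = 13 × 9.81 × 0.5736 = 73.151 N and the normal force is N = m₁g cos 35° = 104.466 N.
Newton's second law for the mass (down-slope positive): 73.151 − T = 13 a. For the hanging counterweight (upward positive): T − 2 × 9.81 = 2 a.
Adding the two equations eliminates T: 53.531 = 15 a, so a = 3.5687 m/s².
Then from the hanging counterweight's equation, T = 2 × (9.81 + 3.5687) = 26.757 N.

26.76 N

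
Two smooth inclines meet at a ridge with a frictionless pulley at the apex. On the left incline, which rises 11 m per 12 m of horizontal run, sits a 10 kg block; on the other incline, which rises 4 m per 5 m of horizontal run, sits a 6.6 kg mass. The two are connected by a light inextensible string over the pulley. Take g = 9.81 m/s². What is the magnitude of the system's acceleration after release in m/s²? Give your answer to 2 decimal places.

Resolve each weight along its own incline: the 10 kg mass has component 10 × 9.81 × sin 42.51° = 66.289 N down its slope, and the 6.6 kg mass has 6.6 × 9.81 × sin 38.66° = 40.447 N down its slope.
The 10 kg side's 66.289 N exceeds the other side's 40.447 N, so that mass slides down and the 6.6 kg mass slides up. Taking that direction as positive, Newton's second law for the whole system gives 66.289 − 40.447 = (10 + 6.6) a, so a = 25.842 / 16.6 = 1.5567 m/s².

1.56 m/s²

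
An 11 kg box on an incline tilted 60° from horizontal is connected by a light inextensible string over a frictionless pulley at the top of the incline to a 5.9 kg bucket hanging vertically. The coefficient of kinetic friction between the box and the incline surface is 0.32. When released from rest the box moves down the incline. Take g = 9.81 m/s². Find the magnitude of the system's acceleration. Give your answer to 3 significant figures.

For the box on the incline: the weight component along the slope is m₁g sin 60° = 11 × 9.81 × 0.8660 = 93.450 N and the normal force is N = m₁g cos 60° = 53.955 N.
Kinetic friction opposes the box's motion down the incline: f = μN = 0.32 × 53.955 = 17.266 N acting up the slope.
Newton's second law for the box (down-slope positive): 93.450 − 17.266 − T = 11 a. For the hanging bucket (upward positive): T − 5.9 × 9.81 = 5.9 a.
Adding the two equations eliminates T: 18.305 = 16.9 a, so a = 1.0831 m/s².

1.08 m/s²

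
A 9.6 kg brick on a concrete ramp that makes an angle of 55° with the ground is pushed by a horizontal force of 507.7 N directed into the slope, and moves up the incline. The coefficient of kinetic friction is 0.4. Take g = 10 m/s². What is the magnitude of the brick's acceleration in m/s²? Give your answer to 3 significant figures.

The horizontal push has components F cos 55° = 507.7 × 0.5736 = 291.217 N up the incline and F sin 55° = 507.7 × 0.8192 = 415.908 N pressing into the surface.
The normal force is therefore N = mg cos 55° + F sin 55° = 55.066 + 415.908 = 470.974 N, and kinetic friction down the slope is μN = 0.4 × 470.974 = 188.390 N.
Along the incline: F cos 55° − mg sin 55° − μN = ma, so 291.217 − 78.643 − 188.390 = 9.6 a, giving a = 2.5192 m/s².

2.52 m/s²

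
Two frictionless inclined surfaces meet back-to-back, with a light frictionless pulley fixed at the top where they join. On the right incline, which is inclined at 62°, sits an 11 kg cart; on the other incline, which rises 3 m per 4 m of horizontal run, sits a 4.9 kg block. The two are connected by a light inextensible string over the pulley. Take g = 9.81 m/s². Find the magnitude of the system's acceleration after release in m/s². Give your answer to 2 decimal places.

4.18 m/s²

Resolve each weight along its own incline: the 11 kg mass has component 11 × 9.81 × sin 62° = 95.279 N down its slope, and the 4.9 kg mass has 4.9 × 9.81 × sin 36.87° = 28.841 N down its slope.
The 11 kg side's 95.279 N exceeds the other side's 28.841 N, so that mass slides down and the 4.9 kg mass slides up. Taking that direction as positive, Newton's second law for the whole system gives 95.279 − 28.841 = (11 + 4.9) a, so a = 66.438 / 15.9 = 4.1785 m/s².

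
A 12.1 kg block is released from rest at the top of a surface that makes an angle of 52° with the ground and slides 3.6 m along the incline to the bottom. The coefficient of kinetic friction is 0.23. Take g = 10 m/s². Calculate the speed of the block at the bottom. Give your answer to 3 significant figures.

6.82 m/s

The weight component along the incline is mg sin 52° = 95.349 N and the normal force is N = mg cos 52° = 74.495 N.
Friction up the slope is f = μN = 0.23 × 74.495 = 17.134 N, so the net downslope force is 95.349 − 17.134 = 78.215 N and a = 78.215 / 12.1 = 6.4640 m/s².
Starting from rest over a distance of 3.6 m, v² = 2aL = 2 × 6.4640 × 3.6 = 46.5408, so v = 6.8221 m/s.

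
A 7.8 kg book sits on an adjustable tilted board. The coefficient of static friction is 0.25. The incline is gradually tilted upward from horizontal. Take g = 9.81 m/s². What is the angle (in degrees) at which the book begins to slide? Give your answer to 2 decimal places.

14.04°

At the threshold of sliding, static friction is at its maximum μ_s N and exactly balances the weight component along the incline: mg sin θ = μ_s mg cos θ.
Hence tan θ = μ_s = 0.25, so θ = arctan(0.25) = 14.0362°.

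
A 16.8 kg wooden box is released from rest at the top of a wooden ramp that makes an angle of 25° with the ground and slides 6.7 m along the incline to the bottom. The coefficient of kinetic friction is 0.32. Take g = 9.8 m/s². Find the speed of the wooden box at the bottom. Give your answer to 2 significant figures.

The weight component along the incline is mg sin 25° = 69.580 N and the normal force is N = mg cos 25° = 149.215 N.
Friction up the slope is f = μN = 0.32 × 149.215 = 47.749 N, so the net downslope force is 69.580 − 47.749 = 21.831 N and a = 21.831 / 16.8 = 1.2995 m/s².
Starting from rest over a distance of 6.7 m, v² = 2aL = 2 × 1.2995 × 6.7 = 17.4133, so v = 4.1729 m/s.

4.2 m/s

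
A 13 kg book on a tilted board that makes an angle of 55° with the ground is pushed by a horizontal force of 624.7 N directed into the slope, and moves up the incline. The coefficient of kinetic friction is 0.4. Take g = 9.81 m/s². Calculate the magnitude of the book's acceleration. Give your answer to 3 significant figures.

1.53 m/s²

The horizontal push has components F cos 55° = 624.7 × 0.5736 = 358.328 N up the incline and F sin 55° = 624.7 × 0.8192 = 511.754 N pressing into the surface.
The normal force is therefore N = mg cos 55° + F sin 55° = 73.151 + 511.754 = 584.905 N, and kinetic friction down the slope is μN = 0.4 × 584.905 = 233.962 N.
Along the incline: F cos 55° − mg sin 55° − μN = ma, so 358.328 − 104.473 − 233.962 = 13 a, giving a = 1.5302 m/s².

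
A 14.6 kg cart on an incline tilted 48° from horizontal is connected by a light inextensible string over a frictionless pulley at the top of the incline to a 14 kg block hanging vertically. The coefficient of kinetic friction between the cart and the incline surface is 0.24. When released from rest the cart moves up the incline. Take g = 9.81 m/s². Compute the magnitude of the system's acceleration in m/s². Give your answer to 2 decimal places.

0.28 m/s²

For the cart on the incline: the weight component along the slope is m₁g sin 48° = 14.6 × 9.81 × 0.7431 = 106.431 N and the normal force is N = m₁g cos 48° = 95.837 N.
Kinetic friction opposes the cart's motion up the incline: f = μN = 0.24 × 95.837 = 23.001 N acting down the slope.
Newton's second law for the cart (up-slope positive): T − 106.431 − 23.001 = 14.6 a. For the hanging block (downward positive): 14 × 9.81 − T = 14 a.
Adding the two equations eliminates T: 7.908 = 28.6 a, so a = 0.2765 m/s².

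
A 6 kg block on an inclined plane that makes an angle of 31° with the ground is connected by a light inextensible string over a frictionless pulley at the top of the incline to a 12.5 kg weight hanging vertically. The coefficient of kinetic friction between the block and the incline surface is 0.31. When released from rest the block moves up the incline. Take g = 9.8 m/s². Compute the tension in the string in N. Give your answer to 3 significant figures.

70.7 N

For the block on the incline: the weight component along the slope is m₁g sin 31° = 6 × 9.8 × 0.5150 = 30.282 N and the normal force is N = m₁g cos 31° = 50.401 N.
Kinetic friction opposes the block's motion up the incline: f = μN = 0.31 × 50.401 = 15.624 N acting down the slope.
Newton's second law for the block (up-slope positive): T − 30.282 − 15.624 = 6 a. For the hanging weight (downward positive): 12.5 × 9.8 − T = 12.5 a.
Adding the two equations eliminates T: 76.594 = 18.5 a, so a = 4.1402 m/s².
Then from the hanging weight's equation, T = 12.5 × (9.8 − 4.1402) = 70.748 N.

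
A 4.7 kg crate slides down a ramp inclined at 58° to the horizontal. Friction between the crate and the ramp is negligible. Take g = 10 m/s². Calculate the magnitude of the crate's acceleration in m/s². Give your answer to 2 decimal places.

Resolving the weight along the incline: the component pulling the crate down the slope is mg sin 58° = 4.7 × 10 × 0.8480 = 39.856 N, and the normal force is N = mg cos 58° = 4.7 × 10 × 0.5299 = 24.905 N.
With no friction the net force along the incline is 39.856 N, so a = g sin 58° = 39.856 / 4.7 = 8.4800 m/s².

8.48 m/s²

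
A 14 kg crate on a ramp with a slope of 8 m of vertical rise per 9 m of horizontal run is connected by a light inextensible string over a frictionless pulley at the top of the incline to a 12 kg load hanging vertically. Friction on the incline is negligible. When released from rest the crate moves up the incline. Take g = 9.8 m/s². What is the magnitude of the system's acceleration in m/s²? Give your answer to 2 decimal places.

For the crate on the incline: the weight component along the slope is m₁g sin 41.63° = 14 × 9.8 × 0.6644 = 91.156 N and the normal force is N = m₁g cos 41.63° = 102.545 N.
Newton's second law for the crate (up-slope positive): T − 91.156 = 14 a. For the hanging load (downward positive): 12 × 9.8 − T = 12 a.
Adding the two equations eliminates T: 26.444 = 26 a, so a = 1.0171 m/s².

1.02 m/s²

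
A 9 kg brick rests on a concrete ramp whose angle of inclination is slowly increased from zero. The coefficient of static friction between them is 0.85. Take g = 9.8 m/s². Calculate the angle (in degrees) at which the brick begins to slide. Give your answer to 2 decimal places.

40.36°

At the threshold of sliding, static friction is at its maximum μ_s N and exactly balances the weight component along the incline: mg sin θ = μ_s mg cos θ.
Hence tan θ = μ_s = 0.85, so θ = arctan(0.85) = 40.3645°.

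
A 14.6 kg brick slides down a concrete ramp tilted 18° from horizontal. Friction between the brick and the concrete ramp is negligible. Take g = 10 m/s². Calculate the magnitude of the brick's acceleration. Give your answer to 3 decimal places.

Resolving the weight along the incline: the component pulling the brick down the slope is mg sin 18° = 14.6 × 10 × 0.3090 = 45.114 N, and the normal force is N = mg cos 18° = 14.6 × 10 × 0.9511 = 138.861 N.
With no friction the net force along the incline is 45.114 N, so a = g sin 18° = 45.114 / 14.6 = 3.0900 m/s².

3.090 m/s²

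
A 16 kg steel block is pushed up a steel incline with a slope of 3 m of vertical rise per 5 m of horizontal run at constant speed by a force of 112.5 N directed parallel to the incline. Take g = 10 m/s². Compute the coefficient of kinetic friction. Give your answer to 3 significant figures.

0.220

At constant speed ΣF = 0 along the incline. The applied 112.5 N acts up the slope; the weight component mg sin 30.96° = 82.319 N and kinetic friction μN both act down the slope.
So 112.5 = 82.319 + μ × 137.199, giving μ = (112.5 − 82.319) / 137.199 = 0.2200.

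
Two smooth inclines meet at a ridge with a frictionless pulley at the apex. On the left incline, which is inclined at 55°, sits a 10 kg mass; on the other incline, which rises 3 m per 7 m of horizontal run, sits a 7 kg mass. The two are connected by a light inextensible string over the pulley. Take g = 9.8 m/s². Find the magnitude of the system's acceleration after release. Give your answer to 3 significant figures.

Resolve each weight along its own incline: the 10 kg mass has component 10 × 9.8 × sin 55° = 80.277 N down its slope, and the 7 kg mass has 7 × 9.8 × sin 23.20° = 27.023 N down its slope.
The 10 kg side's 80.277 N exceeds the other side's 27.023 N, so that mass slides down and the 7 kg mass slides up. Taking that direction as positive, Newton's second law for the whole system gives 80.277 − 27.023 = (10 + 7) a, so a = 53.254 / 17 = 3.1326 m/s².

3.13 m/s²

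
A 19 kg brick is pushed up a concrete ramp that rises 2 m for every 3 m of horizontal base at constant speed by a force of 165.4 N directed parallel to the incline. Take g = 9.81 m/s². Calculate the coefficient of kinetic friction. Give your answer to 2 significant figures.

0.40

At constant speed ΣF = 0 along the incline. The applied 165.4 N acts up the slope; the weight component mg sin 33.69° = 103.391 N and kinetic friction μN both act down the slope.
So 165.4 = 103.391 + μ × 155.086, giving μ = (165.4 − 103.391) / 155.086 = 0.3998.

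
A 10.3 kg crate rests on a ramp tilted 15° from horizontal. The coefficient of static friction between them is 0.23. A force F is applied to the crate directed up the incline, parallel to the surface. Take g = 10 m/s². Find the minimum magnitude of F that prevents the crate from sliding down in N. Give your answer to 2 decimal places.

3.78 N

The normal force is N = mg cos 15° = 99.490 N. With F at its minimum the crate is on the verge of sliding down, so static friction is at its maximum μ_s N = 0.23 × 99.490 = 22.883 N and acts up the slope.
Equilibrium along the incline: F + μ_s N = mg sin 15°, so F = 26.658 − 22.883 = 3.775 N.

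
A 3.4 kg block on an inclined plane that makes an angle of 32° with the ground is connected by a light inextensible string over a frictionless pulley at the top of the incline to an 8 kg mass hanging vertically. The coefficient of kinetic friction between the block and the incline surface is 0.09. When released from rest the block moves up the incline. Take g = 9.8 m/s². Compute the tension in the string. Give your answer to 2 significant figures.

For the block on the incline: the weight component along the slope is m₁g sin 32° = 3.4 × 9.8 × 0.5299 = 17.656 N and the normal force is N = m₁g cos 32° = 28.257 N.
Kinetic friction opposes the block's motion up the incline: f = μN = 0.09 × 28.257 = 2.543 N acting down the slope.
Newton's second law for the block (up-slope positive): T − 17.656 − 2.543 = 3.4 a. For the hanging mass (downward positive): 8 × 9.8 − T = 8 a.
Adding the two equations eliminates T: 58.201 = 11.4 a, so a = 5.1054 m/s².
Then from the hanging mass's equation, T = 8 × (9.8 − 5.1054) = 37.557 N.

38 N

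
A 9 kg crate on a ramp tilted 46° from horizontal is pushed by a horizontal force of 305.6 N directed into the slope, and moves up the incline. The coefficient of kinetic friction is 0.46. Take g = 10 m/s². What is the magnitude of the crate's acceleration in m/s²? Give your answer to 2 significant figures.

The horizontal push has components F cos 46° = 305.6 × 0.6947 = 212.300 N up the incline and F sin 46° = 305.6 × 0.7193 = 219.818 N pressing into the surface.
The normal force is therefore N = mg cos 46° + F sin 46° = 62.523 + 219.818 = 282.341 N, and kinetic friction down the slope is μN = 0.46 × 282.341 = 129.877 N.
Along the incline: F cos 46° − mg sin 46° − μN = ma, so 212.300 − 64.737 − 129.877 = 9 a, giving a = 1.9651 m/s².

2.0 m/s²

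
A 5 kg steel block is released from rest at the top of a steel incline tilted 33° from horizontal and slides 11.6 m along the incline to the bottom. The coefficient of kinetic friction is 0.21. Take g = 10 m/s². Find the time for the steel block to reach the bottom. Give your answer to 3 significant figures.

2.51 s

The weight component along the incline is mg sin 33° = 27.232 N and the normal force is N = mg cos 33° = 41.934 N.
Friction up the slope is f = μN = 0.21 × 41.934 = 8.806 N, so the net downslope force is 27.232 − 8.806 = 18.426 N and a = 18.426 / 5 = 3.6852 m/s².
Starting from rest, L = ½at², so t = √(2L/a) = √(2 × 11.6 / 3.6852) = 2.5091 s.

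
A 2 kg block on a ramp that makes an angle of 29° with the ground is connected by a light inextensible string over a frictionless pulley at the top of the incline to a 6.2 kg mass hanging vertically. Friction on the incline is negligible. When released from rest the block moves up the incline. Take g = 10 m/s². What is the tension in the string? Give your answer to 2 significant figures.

For the block on the incline: the weight component along the slope is m₁g sin 29° = 2 × 10 × 0.4848 = 9.696 N and the normal force is N = m₁g cos 29° = 17.492 N.
Newton's second law for the block (up-slope positive): T − 9.696 = 2 a. For the hanging mass (downward positive): 6.2 × 10 − T = 6.2 a.
Adding the two equations eliminates T: 52.304 = 8.2 a, so a = 6.3785 m/s².
Then from the hanging mass's equation, T = 6.2 × (10 − 6.3785) = 22.453 N.

22 N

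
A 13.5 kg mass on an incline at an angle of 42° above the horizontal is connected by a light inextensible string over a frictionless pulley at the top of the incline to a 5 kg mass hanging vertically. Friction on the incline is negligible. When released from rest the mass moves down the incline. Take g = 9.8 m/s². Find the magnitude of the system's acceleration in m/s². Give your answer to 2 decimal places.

2.14 m/s²

For the mass on the incline: the weight component along the slope is m₁g sin 42° = 13.5 × 9.8 × 0.6691 = 88.522 N and the normal force is N = m₁g cos 42° = 98.318 N.
Newton's second law for the mass (down-slope positive): 88.522 − T = 13.5 a. For the hanging mass (upward positive): T − 5 × 9.8 = 5 a.
Adding the two equations eliminates T: 39.522 = 18.5 a, so a = 2.1363 m/s².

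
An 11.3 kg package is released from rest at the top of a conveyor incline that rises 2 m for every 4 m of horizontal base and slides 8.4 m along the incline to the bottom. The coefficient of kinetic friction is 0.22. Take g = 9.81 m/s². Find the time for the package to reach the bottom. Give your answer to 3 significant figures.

The weight component along the incline is mg sin 26.57° = 49.575 N and the normal force is N = mg cos 26.57° = 99.150 N.
Friction up the slope is f = μN = 0.22 × 99.150 = 21.813 N, so the net downslope force is 49.575 − 21.813 = 27.762 N and a = 27.762 / 11.3 = 2.4568 m/s².
Starting from rest, L = ½at², so t = √(2L/a) = √(2 × 8.4 / 2.4568) = 2.6150 s.

2.61 s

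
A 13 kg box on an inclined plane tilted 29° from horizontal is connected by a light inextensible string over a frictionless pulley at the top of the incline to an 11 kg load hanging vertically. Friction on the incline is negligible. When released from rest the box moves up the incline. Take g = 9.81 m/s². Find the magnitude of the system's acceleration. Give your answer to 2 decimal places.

For the box on the incline: the weight component along the slope is m₁g sin 29° = 13 × 9.81 × 0.4848 = 61.827 N and the normal force is N = m₁g cos 29° = 111.540 N.
Newton's second law for the box (up-slope positive): T − 61.827 = 13 a. For the hanging load (downward positive): 11 × 9.81 − T = 11 a.
Adding the two equations eliminates T: 46.083 = 24 a, so a = 1.9201 m/s².

1.92 m/s²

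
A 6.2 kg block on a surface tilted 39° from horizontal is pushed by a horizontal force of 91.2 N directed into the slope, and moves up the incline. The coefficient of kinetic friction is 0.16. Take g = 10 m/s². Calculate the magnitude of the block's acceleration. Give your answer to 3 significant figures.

2.41 m/s²

The horizontal push has components F cos 39° = 91.2 × 0.7771 = 70.872 N up the incline and F sin 39° = 91.2 × 0.6293 = 57.392 N pressing into the surface.
The normal force is therefore N = mg cos 39° + F sin 39° = 48.180 + 57.392 = 105.572 N, and kinetic friction down the slope is μN = 0.16 × 105.572 = 16.892 N.
Along the incline: F cos 39° − mg sin 39° − μN = ma, so 70.872 − 39.017 − 16.892 = 6.2 a, giving a = 2.4134 m/s².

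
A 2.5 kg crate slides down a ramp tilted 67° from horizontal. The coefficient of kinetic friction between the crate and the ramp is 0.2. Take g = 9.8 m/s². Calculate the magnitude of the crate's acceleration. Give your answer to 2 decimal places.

8.26 m/s²

Resolving the weight along the incline: the component pulling the crate down the slope is mg sin 67° = 2.5 × 9.8 × 0.9205 = 22.552 N, and the normal force is N = mg cos 67° = 2.5 × 9.8 × 0.3907 = 9.572 N.
Kinetic friction acts up the slope with magnitude f = μN = 0.2 × 9.572 = 1.914 N.
Net force along the incline is 22.552 − 1.914 = 20.638 N, so a = 20.638 / 2.5 = 8.2552 m/s².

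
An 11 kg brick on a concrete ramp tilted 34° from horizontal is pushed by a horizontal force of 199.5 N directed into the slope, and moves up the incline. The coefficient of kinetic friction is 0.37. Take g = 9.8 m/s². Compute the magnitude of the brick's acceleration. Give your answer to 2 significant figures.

The horizontal push has components F cos 34° = 199.5 × 0.8290 = 165.385 N up the incline and F sin 34° = 199.5 × 0.5592 = 111.560 N pressing into the surface.
The normal force is therefore N = mg cos 34° + F sin 34° = 89.366 + 111.560 = 200.926 N, and kinetic friction down the slope is μN = 0.37 × 200.926 = 74.343 N.
Along the incline: F cos 34° − mg sin 34° − μN = ma, so 165.385 − 60.282 − 74.343 = 11 a, giving a = 2.7964 m/s².

2.8 m/s²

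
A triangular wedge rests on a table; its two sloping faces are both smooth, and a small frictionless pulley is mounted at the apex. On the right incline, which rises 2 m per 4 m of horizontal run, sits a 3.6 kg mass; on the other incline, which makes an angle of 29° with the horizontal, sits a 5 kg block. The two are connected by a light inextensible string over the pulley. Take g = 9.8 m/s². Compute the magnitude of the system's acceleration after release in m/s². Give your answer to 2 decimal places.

Resolve each weight along its own incline: the 3.6 kg mass has component 3.6 × 9.8 × sin 26.57° = 15.778 N down its slope, and the 5 kg mass has 5 × 9.8 × sin 29° = 23.756 N down its slope.
The 5 kg side's 23.756 N exceeds the other side's 15.778 N, so that mass slides down and the 3.6 kg mass slides up. Taking that direction as positive, Newton's second law for the whole system gives 23.756 − 15.778 = (3.6 + 5) a, so a = 7.978 / 8.6 = 0.9277 m/s².

0.93 m/s²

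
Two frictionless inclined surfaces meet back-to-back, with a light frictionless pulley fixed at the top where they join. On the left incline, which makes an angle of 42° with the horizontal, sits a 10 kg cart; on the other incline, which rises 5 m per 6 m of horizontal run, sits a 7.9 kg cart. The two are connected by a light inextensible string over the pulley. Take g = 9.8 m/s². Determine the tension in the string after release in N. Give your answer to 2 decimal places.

56.63 N

Resolve each weight along its own incline: the 10 kg mass has component 10 × 9.8 × sin 42° = 65.575 N down its slope, and the 7.9 kg mass has 7.9 × 9.8 × sin 39.81° = 49.563 N down its slope.
The 10 kg side's 65.575 N exceeds the other side's 49.563 N, so that mass slides down and the 7.9 kg mass slides up. Taking that direction as positive, Newton's second law for the whole system gives 65.575 − 49.563 = (10 + 7.9) a, so a = 16.012 / 17.9 = 0.8945 m/s².
For the 7.9 kg mass (up-slope positive): T − 49.563 = 7.9 × 0.8945, so T = 56.630 N.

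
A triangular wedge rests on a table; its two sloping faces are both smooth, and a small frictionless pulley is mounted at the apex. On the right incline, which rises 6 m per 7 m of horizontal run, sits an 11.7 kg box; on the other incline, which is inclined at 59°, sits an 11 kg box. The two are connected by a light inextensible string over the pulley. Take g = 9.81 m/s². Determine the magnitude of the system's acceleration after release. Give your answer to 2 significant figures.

0.78 m/s²

Resolve each weight along its own incline: the 11.7 kg mass has component 11.7 × 9.81 × sin 40.60° = 74.696 N down its slope, and the 11 kg mass has 11 × 9.81 × sin 59° = 92.497 N down its slope.
The 11 kg side's 92.497 N exceeds the other side's 74.696 N, so that mass slides down and the 11.7 kg mass slides up. Taking that direction as positive, Newton's second law for the whole system gives 92.497 − 74.696 = (11.7 + 11) a, so a = 17.801 / 22.7 = 0.7842 m/s².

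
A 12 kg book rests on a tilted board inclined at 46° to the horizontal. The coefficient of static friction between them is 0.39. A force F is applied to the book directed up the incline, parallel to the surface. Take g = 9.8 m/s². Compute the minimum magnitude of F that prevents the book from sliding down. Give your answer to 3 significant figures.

52.7 N

The normal force is N = mg cos 46° = 81.692 N. With F at its minimum the book is on the verge of sliding down, so static friction is at its maximum μ_s N = 0.39 × 81.692 = 31.860 N and acts up the slope.
Equilibrium along the incline: F + μ_s N = mg sin 46°, so F = 84.594 − 31.860 = 52.734 N.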